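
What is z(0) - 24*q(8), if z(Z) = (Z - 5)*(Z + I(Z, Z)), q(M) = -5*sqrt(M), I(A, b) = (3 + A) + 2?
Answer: -25 + 240*sqrt(2) ≈ 314.41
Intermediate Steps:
I(A, b) = 5 + A
z(Z) = (-5 + Z)*(5 + 2*Z) (z(Z) = (Z - 5)*(Z + (5 + Z)) = (-5 + Z)*(5 + 2*Z))
z(0) - 24*q(8) = (-25 - 5*0 + 2*0**2) - (-120)*sqrt(8) = (-25 + 0 + 2*0) - (-120)*2*sqrt(2) = (-25 + 0 + 0) - (-240)*sqrt(2) = -25 + 240*sqrt(2)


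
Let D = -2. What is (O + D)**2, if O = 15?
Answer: 169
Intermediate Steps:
(O + D)**2 = (15 - 2)**2 = 13**2 = 169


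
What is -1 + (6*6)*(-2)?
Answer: -73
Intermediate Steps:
-1 + (6*6)*(-2) = -1 + 36*(-2) = -1 - 72 = -73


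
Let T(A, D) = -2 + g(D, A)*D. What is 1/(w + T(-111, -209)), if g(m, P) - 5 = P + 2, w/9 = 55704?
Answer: 1/523070 ≈ 1.9118e-6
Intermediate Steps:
w = 501336 (w = 9*55704 = 501336)
g(m, P) = 7 + P (g(m, P) = 5 + (P + 2) = 5 + (2 + P) = 7 + P)
T(A, D) = -2 + D*(7 + A) (T(A, D) = -2 + (7 + A)*D = -2 + D*(7 + A))
1/(w + T(-111, -209)) = 1/(501336 + (-2 - 209*(7 - 111))) = 1/(501336 + (-2 - 209*(-104))) = 1/(501336 + (-2 + 21736)) = 1/(501336 + 21734) = 1/523070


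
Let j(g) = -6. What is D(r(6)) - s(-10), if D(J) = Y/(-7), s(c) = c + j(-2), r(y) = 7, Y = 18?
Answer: 94/7 ≈ 13.429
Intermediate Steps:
s(c) = -6 + c (s(c) = c - 6 = -6 + c)
D(J) = -18/7 (D(J) = 18/(-7) = 18*(-⅐) = -18/7)
D(r(6)) - s(-10) = -18/7 - (-6 - 10) = -18/7 - 1*(-16) = -18/7 + 16 = 94/7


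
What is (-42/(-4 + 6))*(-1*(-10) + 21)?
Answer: -651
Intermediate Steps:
(-42/(-4 + 6))*(-1*(-10) + 21) = (-42/2)*(10 + 21) = -42*½*31 = -21*31 = -651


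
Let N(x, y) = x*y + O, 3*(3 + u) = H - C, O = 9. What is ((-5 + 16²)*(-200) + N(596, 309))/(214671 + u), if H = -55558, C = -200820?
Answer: 401919/789266 ≈ 0.50923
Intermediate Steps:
u = 145253/3 (u = -3 + (-55558 - 1*(-200820))/3 = -3 + (-55558 + 200820)/3 = -3 + (⅓)*145262 = -3 + 145262/3 = 145253/3 ≈ 48418.)
N(x, y) = 9 + x*y (N(x, y) = x*y + 9 = 9 + x*y)
((-5 + 16²)*(-200) + N(596, 309))/(214671 + u) = ((-5 + 16²)*(-200) + (9 + 596*309))/(214671 + 145253/3) = ((-5 + 256)*(-200) + (9 + 184164))/(789266/3) = (251*(-200) + 184173)*(3/789266) = (-50200 + 184173)*(3/789266) = 133973*(3/789266) = 401919/789266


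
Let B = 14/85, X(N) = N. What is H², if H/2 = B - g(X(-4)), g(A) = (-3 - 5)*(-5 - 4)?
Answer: 149132944/7225 ≈ 20641.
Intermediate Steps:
g(A) = 72 (g(A) = -8*(-9) = 72)
B = 14/85 (B = 14*(1/85) = 14/85 ≈ 0.16471)
H = -12212/85 (H = 2*(14/85 - 1*72) = 2*(14/85 - 72) = 2*(-6106/85) = -12212/85 ≈ -143.67)
H² = (-12212/85)² = 149132944/7225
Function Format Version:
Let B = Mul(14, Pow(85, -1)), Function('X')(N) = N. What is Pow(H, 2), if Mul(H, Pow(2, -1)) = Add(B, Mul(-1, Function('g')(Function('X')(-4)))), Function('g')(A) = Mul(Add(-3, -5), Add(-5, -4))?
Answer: Rational(149132944, 7225) ≈ 20641.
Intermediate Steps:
Function('g')(A) = 72 (Function('g')(A) = Mul(-8, -9) = 72)
B = Rational(14, 85) (B = Mul(14, Rational(1, 85)) = Rational(14, 85) ≈ 0.16471)
H = Rational(-12212, 85) (H = Mul(2, Add(Rational(14, 85), Mul(-1, 72))) = Mul(2, Add(Rational(14, 85), -72)) = Mul(2, Rational(-6106, 85)) = Rational(-12212, 85) ≈ -143.67)
Pow(H, 2) = Pow(Rational(-12212, 85), 2) = Rational(149132944, 7225)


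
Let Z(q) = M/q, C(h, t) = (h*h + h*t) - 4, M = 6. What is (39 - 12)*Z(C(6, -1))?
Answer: 81/13 ≈ 6.2308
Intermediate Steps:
C(h, t) = -4 + h**2 + h*t (C(h, t) = (h**2 + h*t) - 4 = -4 + h**2 + h*t)
Z(q) = 6/q
(39 - 12)*Z(C(6, -1)) = (39 - 12)*(6/(-4 + 6**2 + 6*(-1))) = 27*(6/(-4 + 36 - 6)) = 27*(6/26) = 27*(6*(1/26)) = 27*(3/13) = 81/13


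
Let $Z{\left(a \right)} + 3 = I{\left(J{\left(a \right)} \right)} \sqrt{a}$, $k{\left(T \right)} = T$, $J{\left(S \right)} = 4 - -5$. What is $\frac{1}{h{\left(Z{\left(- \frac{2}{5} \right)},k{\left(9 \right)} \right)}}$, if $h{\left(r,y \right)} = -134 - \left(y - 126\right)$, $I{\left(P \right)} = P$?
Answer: $- \frac{1}{17} \approx -0.058824$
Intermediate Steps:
$J{\left(S \right)} = 9$ ($J{\left(S \right)} = 4 + 5 = 9$)
$Z{\left(a \right)} = -3 + 9 \sqrt{a}$
$h{\left(r,y \right)} = -8 - y$ ($h{\left(r,y \right)} = -134 - \left(-126 + y\right) = -8 - y$)
$\frac{1}{h{\left(Z{\left(- \frac{2}{5} \right)},k{\left(9 \right)} \right)}} = \frac{1}{-8 - 9} = \frac{1}{-17} = - \frac{1}{17}$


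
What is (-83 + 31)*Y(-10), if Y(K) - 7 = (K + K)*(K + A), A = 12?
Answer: 1716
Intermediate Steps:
Y(K) = 7 + 2*K*(12 + K) (Y(K) = 7 + (K + K)*(K + 12) = 7 + (2*K)*(12 + K) = 7 + 2*K*(12 + K))
(-83 + 31)*Y(-10) = (-83 + 31)*(7 + 2*(-10)**2 + 24*(-10)) = -52*(7 + 2*100 - 240) = -52*(7 + 200 - 240) = -52*(-33) = 1716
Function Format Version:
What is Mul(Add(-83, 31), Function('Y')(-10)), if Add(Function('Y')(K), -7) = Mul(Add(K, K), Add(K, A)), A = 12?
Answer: 1716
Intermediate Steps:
Function('Y')(K) = Add(7, Mul(2, K, Add(12, K))) (Function('Y')(K) = Add(7, Mul(Add(K, K), Add(K, 12))) = Add(7, Mul(Mul(2, K), Add(12, K))) = Add(7, Mul(2, K, Add(12, K))))
Mul(Add(-83, 31), Function('Y')(-10)) = Mul(Add(-83, 31), Add(7, Mul(2, Pow(-10, 2)), Mul(24, -10))) = Mul(-52, Add(7, Mul(2, 100), -240)) = Mul(-52, Add(7, 200, -240)) = Mul(-52, -33) = 1716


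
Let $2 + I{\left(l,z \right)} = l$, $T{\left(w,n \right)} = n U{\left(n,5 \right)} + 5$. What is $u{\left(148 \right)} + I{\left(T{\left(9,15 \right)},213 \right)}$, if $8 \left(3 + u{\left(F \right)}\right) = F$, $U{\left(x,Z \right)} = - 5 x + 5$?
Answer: $- \frac{2063}{2} \approx -1031.5$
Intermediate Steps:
$U{\left(x,Z \right)} = 5 - 5 x$
$T{\left(w,n \right)} = 5 + n \left(5 - 5 n\right)$ ($T{\left(w,n \right)} = n \left(5 - 5 n\right) + 5 = 5 + n \left(5 - 5 n\right)$)
$I{\left(l,z \right)} = -2 + l$
$u{\left(F \right)} = -3 + \frac{F}{8}$
$u{\left(148 \right)} + I{\left(T{\left(9,15 \right)},213 \right)} = \left(-3 + \frac{1}{8} \cdot 148\right) + \left(-2 + \left(5 - 75 \left(-1 + 15\right)\right)\right) = \left(-3 + \frac{37}{2}\right) + \left(-2 + \left(5 - 75 \cdot 14\right)\right) = \frac{31}{2} + \left(-2 + \left(5 - 1050\right)\right) = \frac{31}{2} - 1047 = - \frac{2063}{2}$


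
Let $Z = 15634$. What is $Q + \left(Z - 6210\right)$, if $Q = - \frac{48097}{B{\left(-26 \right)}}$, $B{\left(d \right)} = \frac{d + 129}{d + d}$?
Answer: $\frac{3471716}{103} \approx 33706.0$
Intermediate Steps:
$B{\left(d \right)} = \frac{129 + d}{2 d}$
$Q = \frac{2501044}{103}$ ($Q = - \frac{48097}{\frac{1}{2} \frac{1}{-26} \left(129 - 26\right)} = - \frac{48097}{\frac{1}{2} \left(- \frac{1}{26}\right) 103} = - \frac{48097}{- \frac{103}{52}} = \left(-48097\right) \left(- \frac{52}{103}\right) = \frac{2501044}{103} \approx 24282.0$)
$Q + \left(Z - 6210\right) = \frac{2501044}{103} + \left(15634 - 6210\right) = \frac{2501044}{103} + 9424 = \frac{3471716}{103}$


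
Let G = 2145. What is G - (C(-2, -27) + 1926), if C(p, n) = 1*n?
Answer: 246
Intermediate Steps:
C(p, n) = n
G - (C(-2, -27) + 1926) = 2145 - (-27 + 1926) = 2145 - 1*1899 = 2145 - 1899 = 246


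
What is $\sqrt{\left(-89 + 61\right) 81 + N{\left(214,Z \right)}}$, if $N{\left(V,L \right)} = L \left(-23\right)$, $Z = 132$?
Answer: $2 i \sqrt{1326} \approx 72.829 i$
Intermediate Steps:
$N{\left(V,L \right)} = - 23 L$
$\sqrt{\left(-89 + 61\right) 81 + N{\left(214,Z \right)}} = \sqrt{\left(-89 + 61\right) 81 - 3036} = \sqrt{\left(-28\right) 81 - 3036} = \sqrt{-2268 - 3036} = \sqrt{-5304} = 2 i \sqrt{1326}$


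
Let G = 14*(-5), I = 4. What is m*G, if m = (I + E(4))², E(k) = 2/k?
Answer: -2835/2 ≈ -1417.5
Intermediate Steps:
G = -70
m = 81/4 (m = (4 + 2/4)² = (4 + 2*(¼))² = (4 + ½)² = (9/2)² = 81/4 ≈ 20.250)
m*G = (81/4)*(-70) = -2835/2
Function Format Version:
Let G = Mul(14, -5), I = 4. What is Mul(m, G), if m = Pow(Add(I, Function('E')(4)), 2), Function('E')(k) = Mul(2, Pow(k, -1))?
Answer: Rational(-2835, 2) ≈ -1417.5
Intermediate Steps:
G = -70
m = Rational(81, 4) (m = Pow(Add(4, Mul(2, Pow(4, -1))), 2) = Pow(Add(4, Mul(2, Rational(1, 4))), 2) = Pow(Add(4, Rational(1, 2)), 2) = Pow(Rational(9, 2), 2) = Rational(81, 4) ≈ 20.250)
Mul(m, G) = Mul(Rational(81, 4), -70) = Rational(-2835, 2)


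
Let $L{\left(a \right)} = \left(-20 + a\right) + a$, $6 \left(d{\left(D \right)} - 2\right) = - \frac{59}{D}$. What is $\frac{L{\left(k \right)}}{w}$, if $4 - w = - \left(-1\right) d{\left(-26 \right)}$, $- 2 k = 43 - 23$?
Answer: $- \frac{6240}{253} \approx -24.664$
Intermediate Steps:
$d{\left(D \right)} = 2 - \frac{59}{6 D}$ ($d{\left(D \right)} = 2 + \frac{\left(-59\right) \frac{1}{D}}{6} = 2 - \frac{59}{6 D}$)
$k = -10$ ($k = - \frac{43 - 23}{2} = \left(- \frac{1}{2}\right) 20 = -10$)
$w = \frac{253}{156}$ ($w = 4 - - \left(-1\right) \left(2 - \frac{59}{6 \left(-26\right)}\right) = 4 - - \left(-1\right) \left(2 - - \frac{59}{156}\right) = 4 - - \left(-1\right) \left(2 + \frac{59}{156}\right) = 4 - - \frac{\left(-1\right) 371}{156} = 4 - \left(-1\right) \left(- \frac{371}{156}\right) = 4 - \frac{371}{156} = \frac{253}{156} \approx 1.6218$)
$L{\left(a \right)} = -20 + 2 a$
$\frac{L{\left(k \right)}}{w} = \frac{-20 + 2 \left(-10\right)}{\frac{253}{156}} = \left(-20 - 20\right) \frac{156}{253} = \left(-40\right) \frac{156}{253} = - \frac{6240}{253}$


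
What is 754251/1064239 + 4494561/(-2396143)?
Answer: -2975993850186/2550068830177 ≈ -1.1670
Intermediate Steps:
754251/1064239 + 4494561/(-2396143) = 754251*(1/1064239) + 4494561*(-1/2396143) = 754251/1064239 - 4494561/2396143 = -2975993850186/2550068830177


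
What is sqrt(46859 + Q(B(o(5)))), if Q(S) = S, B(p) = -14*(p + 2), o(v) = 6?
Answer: sqrt(46747) ≈ 216.21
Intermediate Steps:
B(p) = -28 - 14*p (B(p) = -14*(2 + p) = -28 - 14*p)
sqrt(46859 + Q(B(o(5)))) = sqrt(46859 + (-28 - 14*6)) = sqrt(46859 + (-28 - 84)) = sqrt(46859 - 112) = sqrt(46747)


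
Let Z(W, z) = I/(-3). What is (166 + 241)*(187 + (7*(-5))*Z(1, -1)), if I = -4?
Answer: 171347/3 ≈ 57116.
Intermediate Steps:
Z(W, z) = 4/3 (Z(W, z) = -4/(-3) = -4*(-1/3) = 4/3)
(166 + 241)*(187 + (7*(-5))*Z(1, -1)) = (166 + 241)*(187 + (7*(-5))*(4/3)) = 407*(187 - 35*4/3) = 407*(187 - 140/3) = 407*(421/3) = 171347/3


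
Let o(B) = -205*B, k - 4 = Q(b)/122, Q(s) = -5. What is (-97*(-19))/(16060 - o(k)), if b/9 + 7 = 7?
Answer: 224846/2058335 ≈ 0.10924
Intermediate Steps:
b = 0 (b = -63 + 9*7 = -63 + 63 = 0)
k = 483/122 (k = 4 - 5/122 = 483/122 ≈ 3.9590)
(-97*(-19))/(16060 - o(k)) = (-97*(-19))/(16060 - (-205)*483/122) = 1843/(16060 - 1*(-99015/122)) = 1843/(16060 + 99015/122) = 1843/(2058335/122) = 1843*(122/2058335) = 224846/2058335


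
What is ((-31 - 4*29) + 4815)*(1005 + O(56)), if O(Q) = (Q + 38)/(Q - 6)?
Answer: 117502896/25 ≈ 4.7001e+6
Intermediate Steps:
O(Q) = (38 + Q)/(-6 + Q)
((-31 - 4*29) + 4815)*(1005 + O(56)) = ((-31 - 4*29) + 4815)*(1005 + (38 + 56)/(-6 + 56)) = ((-31 - 116) + 4815)*(1005 + 94/50) = (-147 + 4815)*(1005 + (1/50)*94) = 4668*(1005 + 47/25) = 4668*(25172/25) = 117502896/25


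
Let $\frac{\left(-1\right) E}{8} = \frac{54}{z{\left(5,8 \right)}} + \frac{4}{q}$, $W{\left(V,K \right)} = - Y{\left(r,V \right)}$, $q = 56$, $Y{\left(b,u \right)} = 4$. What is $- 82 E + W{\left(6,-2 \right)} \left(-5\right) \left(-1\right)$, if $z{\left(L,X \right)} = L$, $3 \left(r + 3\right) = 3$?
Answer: $\frac{248908}{35} \approx 7111.7$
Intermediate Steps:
$r = -2$ ($r = -3 + \frac{1}{3} \cdot 3 = -3 + 1 = -2$)
$W{\left(V,K \right)} = -4$ ($W{\left(V,K \right)} = \left(-1\right) 4 = -4$)
$E = - \frac{3044}{35}$ ($E = - 8 \left(\frac{54}{5} + \frac{4}{56}\right) = - 8 \left(54 \cdot \frac{1}{5} + 4 \cdot \frac{1}{56}\right) = - 8 \left(\frac{54}{5} + \frac{1}{14}\right) = \left(-8\right) \frac{761}{70} = - \frac{3044}{35} \approx -86.971$)
$- 82 E + W{\left(6,-2 \right)} \left(-5\right) \left(-1\right) = \left(-82\right) \left(- \frac{3044}{35}\right) + \left(-4\right) \left(-5\right) \left(-1\right) = \frac{249608}{35} + 20 \left(-1\right) = \frac{249608}{35} - 20 = \frac{248908}{35}$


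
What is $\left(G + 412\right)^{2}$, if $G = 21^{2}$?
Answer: $727609$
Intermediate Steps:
$G = 441$
$\left(G + 412\right)^{2} = \left(441 + 412\right)^{2} = 853^{2} = 727609$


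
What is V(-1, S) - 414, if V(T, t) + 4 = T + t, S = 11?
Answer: -408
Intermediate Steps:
V(T, t) = -4 + T + t (V(T, t) = -4 + (T + t) = -4 + T + t)
V(-1, S) - 414 = (-4 - 1 + 11) - 414 = 6 - 414 = -408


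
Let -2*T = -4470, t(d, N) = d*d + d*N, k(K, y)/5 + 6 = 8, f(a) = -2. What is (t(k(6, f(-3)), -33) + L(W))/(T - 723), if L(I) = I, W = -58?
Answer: -4/21 ≈ -0.19048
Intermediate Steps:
k(K, y) = 10 (k(K, y) = -30 + 5*8 = -30 + 40 = 10)
t(d, N) = d² + N*d
T = 2235 (T = -½*(-4470) = 2235)
(t(k(6, f(-3)), -33) + L(W))/(T - 723) = (10*(-33 + 10) - 58)/(2235 - 723) = (10*(-23) - 58)/1512 = (-230 - 58)*(1/1512) = -288*1/1512 = -4/21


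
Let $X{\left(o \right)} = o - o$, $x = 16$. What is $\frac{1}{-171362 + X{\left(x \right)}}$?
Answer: $- \frac{1}{171362} \approx -5.8356 \cdot 10^{-6}$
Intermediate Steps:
$X{\left(o \right)} = 0$
$\frac{1}{-171362 + X{\left(x \right)}} = \frac{1}{-171362 + 0} = \frac{1}{-171362} = - \frac{1}{171362}$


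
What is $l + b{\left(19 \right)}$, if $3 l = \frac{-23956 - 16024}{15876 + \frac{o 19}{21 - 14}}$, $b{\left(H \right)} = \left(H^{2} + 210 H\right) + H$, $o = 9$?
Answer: $\frac{1458902470}{333909} \approx 4369.2$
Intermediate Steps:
$b{\left(H \right)} = H^{2} + 211 H$
$l = - \frac{279860}{333909}$ ($l = \frac{\left(-23956 - 16024\right) \frac{1}{15876 + \frac{9 \cdot 19}{21 - 14}}}{3} = \frac{\left(-39980\right) \frac{1}{15876 + \frac{171}{7}}}{3} = \frac{\left(-39980\right) \frac{1}{\frac{111303}{7}}}{3} = \frac{\left(-39980\right) \frac{7}{111303}}{3} = \frac{1}{3} \left(- \frac{279860}{111303}\right) = - \frac{279860}{333909} \approx -0.83813$)
$l + b{\left(19 \right)} = - \frac{279860}{333909} + 19 \left(211 + 19\right) = - \frac{279860}{333909} + 19 \cdot 230 = - \frac{279860}{333909} + 4370 = \frac{1458902470}{333909}$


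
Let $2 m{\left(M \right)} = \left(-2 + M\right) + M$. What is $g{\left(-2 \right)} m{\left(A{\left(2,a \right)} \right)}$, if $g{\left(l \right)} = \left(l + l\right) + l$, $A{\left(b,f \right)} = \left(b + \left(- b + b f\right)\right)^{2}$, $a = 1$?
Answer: $-18$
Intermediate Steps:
$A{\left(b,f \right)} = b^{2} f^{2}$ ($A{\left(b,f \right)} = \left(b f\right)^{2} = b^{2} f^{2}$)
$g{\left(l \right)} = 3 l$ ($g{\left(l \right)} = 2 l + l = 3 l$)
$m{\left(M \right)} = -1 + M$ ($m{\left(M \right)} = \frac{\left(-2 + M\right) + M}{2} = \frac{-2 + 2 M}{2} = -1 + M$)
$g{\left(-2 \right)} m{\left(A{\left(2,a \right)} \right)} = 3 \left(-2\right) \left(-1 + 2^{2} \cdot 1^{2}\right) = - 6 \left(-1 + 4 \cdot 1\right) = - 6 \left(-1 + 4\right) = \left(-6\right) 3 = -18$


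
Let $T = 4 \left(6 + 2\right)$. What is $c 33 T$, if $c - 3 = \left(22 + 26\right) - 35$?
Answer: $16896$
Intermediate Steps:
$T = 32$ ($T = 4 \cdot 8 = 32$)
$c = 16$ ($c = 3 + \left(\left(22 + 26\right) - 35\right) = 3 + \left(48 - 35\right) = 3 + 13 = 16$)
$c 33 T = 16 \cdot 33 \cdot 32 = 16 \cdot 1056 = 16896$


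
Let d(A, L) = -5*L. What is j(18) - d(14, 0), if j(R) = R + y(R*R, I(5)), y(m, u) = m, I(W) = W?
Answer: 342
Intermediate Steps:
j(R) = R + R**2 (j(R) = R + R*R = R + R**2)
j(18) - d(14, 0) = 18*(1 + 18) - (-5)*0 = 18*19 - 1*0 = 342 + 0 = 342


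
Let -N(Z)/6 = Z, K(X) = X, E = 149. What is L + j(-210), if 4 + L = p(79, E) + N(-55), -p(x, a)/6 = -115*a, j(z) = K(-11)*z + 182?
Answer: 105628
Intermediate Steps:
j(z) = 182 - 11*z (j(z) = -11*z + 182 = 182 - 11*z)
p(x, a) = 690*a (p(x, a) = -(-690)*a = 690*a)
N(Z) = -6*Z
L = 103136 (L = -4 + (690*149 - 6*(-55)) = -4 + (102810 + 330) = -4 + 103140 = 103136)
L + j(-210) = 103136 + (182 - 11*(-210)) = 103136 + (182 + 2310) = 103136 + 2492 = 105628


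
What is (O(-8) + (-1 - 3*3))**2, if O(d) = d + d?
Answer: 676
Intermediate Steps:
O(d) = 2*d
(O(-8) + (-1 - 3*3))**2 = (2*(-8) + (-1 - 3*3))**2 = (-16 + (-1 - 9))**2 = (-16 - 10)**2 = (-26)**2 = 676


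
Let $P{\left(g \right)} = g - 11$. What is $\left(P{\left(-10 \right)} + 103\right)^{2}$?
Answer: $6724$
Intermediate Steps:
$P{\left(g \right)} = -11 + g$
$\left(P{\left(-10 \right)} + 103\right)^{2} = \left(\left(-11 - 10\right) + 103\right)^{2} = \left(-21 + 103\right)^{2} = 82^{2} = 6724$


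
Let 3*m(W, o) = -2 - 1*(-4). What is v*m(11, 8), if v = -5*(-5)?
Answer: 50/3 ≈ 16.667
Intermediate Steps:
m(W, o) = ⅔ (m(W, o) = (-2 - 1*(-4))/3 = (-2 + 4)/3 = (⅓)*2 = ⅔)
v = 25
v*m(11, 8) = 25*(⅔) = 50/3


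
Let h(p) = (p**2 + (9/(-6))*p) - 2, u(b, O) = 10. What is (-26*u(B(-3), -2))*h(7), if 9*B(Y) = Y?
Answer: -9490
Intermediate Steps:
B(Y) = Y/9
h(p) = -2 + p**2 - 3*p/2 (h(p) = (p**2 + (9*(-1/6))*p) - 2 = (p**2 - 3*p/2) - 2 = -2 + p**2 - 3*p/2)
(-26*u(B(-3), -2))*h(7) = (-26*10)*(-2 + 7**2 - 3/2*7) = -260*(-2 + 49 - 21/2) = -260*73/2 = -9490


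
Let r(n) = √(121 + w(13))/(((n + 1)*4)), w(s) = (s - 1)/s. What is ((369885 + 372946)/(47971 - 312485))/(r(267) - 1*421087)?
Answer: 2336494595279491712/350344463007634674002991 + 398157416*√20605/350344463007634674002991 ≈ 6.6691e-6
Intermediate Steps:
w(s) = (-1 + s)/s
r(n) = √20605/(13*(4 + 4*n)) (r(n) = √(121 + (-1 + 13)/13)/(((n + 1)*4)) = √(121 + (1/13)*12)/(((1 + n)*4)) = √(121 + 12/13)/(4 + 4*n) = √(1585/13)/(4 + 4*n) = (√20605/13)/(4 + 4*n) = √20605/(13*(4 + 4*n)))
((369885 + 372946)/(47971 - 312485))/(r(267) - 1*421087) = ((369885 + 372946)/(47971 - 312485))/(√20605/(52*(1 + 267)) - 1*421087) = (742831/(-264514))/((1/52)*√20605/268 - 421087) = (742831*(-1/264514))/((1/52)*√20605*(1/268) - 421087) = -742831/(264514*(√20605/13936 - 421087)) = -742831/(264514*(-421087 + √20605/13936))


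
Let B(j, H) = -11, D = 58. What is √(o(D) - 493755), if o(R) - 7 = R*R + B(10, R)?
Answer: I*√490395 ≈ 700.28*I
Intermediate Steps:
o(R) = -4 + R² (o(R) = 7 + (R*R - 11) = 7 + (R² - 11) = 7 + (-11 + R²) = -4 + R²)
√(o(D) - 493755) = √((-4 + 58²) - 493755) = √((-4 + 3364) - 493755) = √(3360 - 493755) = √(-490395) = I*√490395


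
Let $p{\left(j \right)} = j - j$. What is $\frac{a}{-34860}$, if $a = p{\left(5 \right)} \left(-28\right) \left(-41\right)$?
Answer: $0$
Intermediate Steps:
$p{\left(j \right)} = 0$
$a = 0$ ($a = 0 \left(-28\right) \left(-41\right) = 0 \left(-41\right) = 0$)
$\frac{a}{-34860} = \frac{0}{-34860} = 0 \left(- \frac{1}{34860}\right) = 0$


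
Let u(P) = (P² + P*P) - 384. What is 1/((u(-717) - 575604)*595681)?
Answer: 1/269360991390 ≈ 3.7125e-12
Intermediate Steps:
u(P) = -384 + 2*P² (u(P) = (P² + P²) - 384 = 2*P² - 384 = -384 + 2*P²)
1/((u(-717) - 575604)*595681) = 1/((-384 + 2*(-717)²) - 575604*595681) = (1/595681)/((-384 + 2*514089) - 575604) = (1/595681)/((-384 + 1028178) - 575604) = (1/595681)/(1027794 - 575604) = (1/595681)/452190 = (1/452190)*(1/595681) = 1/269360991390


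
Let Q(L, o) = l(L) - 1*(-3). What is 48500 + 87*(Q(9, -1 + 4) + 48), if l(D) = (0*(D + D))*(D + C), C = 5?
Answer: 52937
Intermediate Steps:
l(D) = 0 (l(D) = (0*(D + D))*(D + 5) = (0*(2*D))*(5 + D) = 0*(5 + D) = 0)
Q(L, o) = 3 (Q(L, o) = 0 - 1*(-3) = 0 + 3 = 3)
48500 + 87*(Q(9, -1 + 4) + 48) = 48500 + 87*(3 + 48) = 48500 + 87*51 = 48500 + 4437 = 52937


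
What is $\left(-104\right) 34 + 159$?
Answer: $-3377$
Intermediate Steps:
$\left(-104\right) 34 + 159 = -3536 + 159 = -3377$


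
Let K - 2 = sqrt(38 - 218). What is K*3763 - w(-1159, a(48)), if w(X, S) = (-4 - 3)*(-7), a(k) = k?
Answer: 7477 + 22578*I*sqrt(5) ≈ 7477.0 + 50486.0*I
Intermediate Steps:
K = 2 + 6*I*sqrt(5) (K = 2 + sqrt(38 - 218) = 2 + sqrt(-180) = 2 + 6*I*sqrt(5) ≈ 2.0 + 13.416*I)
w(X, S) = 49 (w(X, S) = -7*(-7) = 49)
K*3763 - w(-1159, a(48)) = (2 + 6*I*sqrt(5))*3763 - 1*49 = (7526 + 22578*I*sqrt(5)) - 49 = 7477 + 22578*I*sqrt(5)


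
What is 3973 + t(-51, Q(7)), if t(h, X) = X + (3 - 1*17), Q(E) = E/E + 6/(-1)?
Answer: 3954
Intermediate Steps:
Q(E) = -5 (Q(E) = 1 + 6*(-1) = 1 - 6 = -5)
t(h, X) = -14 + X (t(h, X) = X + (3 - 17) = X - 14 = -14 + X)
3973 + t(-51, Q(7)) = 3973 + (-14 - 5) = 3973 - 19 = 3954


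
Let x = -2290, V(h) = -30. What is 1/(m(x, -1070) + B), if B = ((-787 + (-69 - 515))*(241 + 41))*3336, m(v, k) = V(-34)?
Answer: -1/1289771022 ≈ -7.7533e-10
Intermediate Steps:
m(v, k) = -30
B = -1289770992 (B = ((-787 - 584)*282)*3336 = -1371*282*3336 = -386622*3336 = -1289770992)
1/(m(x, -1070) + B) = 1/(-30 - 1289770992) = 1/(-1289771022) = -1/1289771022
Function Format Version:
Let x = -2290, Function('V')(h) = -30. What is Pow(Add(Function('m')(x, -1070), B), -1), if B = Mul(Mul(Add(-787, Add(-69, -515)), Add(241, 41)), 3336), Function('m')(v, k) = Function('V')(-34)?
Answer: Rational(-1, 1289771022) ≈ -7.7533e-10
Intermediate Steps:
Function('m')(v, k) = -30
B = -1289770992 (B = Mul(Mul(Add(-787, -584), 282), 3336) = Mul(Mul(-1371, 282), 3336) = Mul(-386622, 3336) = -1289770992)
Pow(Add(Function('m')(x, -1070), B), -1) = Pow(Add(-30, -1289770992), -1) = Pow(-1289771022, -1) = Rational(-1, 1289771022)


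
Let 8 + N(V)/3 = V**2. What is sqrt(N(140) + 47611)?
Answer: sqrt(106387) ≈ 326.17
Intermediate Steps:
N(V) = -24 + 3*V**2
sqrt(N(140) + 47611) = sqrt((-24 + 3*140**2) + 47611) = sqrt((-24 + 3*19600) + 47611) = sqrt((-24 + 58800) + 47611) = sqrt(58776 + 47611) = sqrt(106387)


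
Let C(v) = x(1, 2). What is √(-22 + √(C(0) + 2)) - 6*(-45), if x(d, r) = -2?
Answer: 270 + I*√22 ≈ 270.0 + 4.6904*I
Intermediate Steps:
C(v) = -2
√(-22 + √(C(0) + 2)) - 6*(-45) = √(-22 + √(-2 + 2)) - 6*(-45) = √(-22 + √0) + 270 = √(-22 + 0) + 270 = √(-22) + 270 = I*√22 + 270 = 270 + I*√22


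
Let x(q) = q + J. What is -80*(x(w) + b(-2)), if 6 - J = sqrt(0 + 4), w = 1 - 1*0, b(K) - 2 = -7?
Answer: 0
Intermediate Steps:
b(K) = -5 (b(K) = 2 - 7 = -5)
w = 1 (w = 1 + 0 = 1)
J = 4 (J = 6 - sqrt(0 + 4) = 6 - sqrt(4) = 6 - 1*2 = 6 - 2 = 4)
x(q) = 4 + q (x(q) = q + 4 = 4 + q)
-80*(x(w) + b(-2)) = -80*((4 + 1) - 5) = -80*(5 - 5) = -80*0 = 0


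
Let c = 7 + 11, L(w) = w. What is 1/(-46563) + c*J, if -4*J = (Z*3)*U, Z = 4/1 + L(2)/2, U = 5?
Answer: -31430027/93126 ≈ -337.50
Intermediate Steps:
Z = 5 (Z = 4/1 + 2/2 = 4*1 + 2*(½) = 4 + 1 = 5)
J = -75/4 (J = -5*3*5/4 = -15*5/4 = -¼*75 = -75/4 ≈ -18.750)
c = 18
1/(-46563) + c*J = 1/(-46563) + 18*(-75/4) = -1/46563 - 675/2 = -31430027/93126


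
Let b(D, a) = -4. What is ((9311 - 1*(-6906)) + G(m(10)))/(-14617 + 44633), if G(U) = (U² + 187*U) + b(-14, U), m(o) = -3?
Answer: 15661/30016 ≈ 0.52176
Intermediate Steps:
G(U) = -4 + U² + 187*U (G(U) = (U² + 187*U) - 4 = -4 + U² + 187*U)
((9311 - 1*(-6906)) + G(m(10)))/(-14617 + 44633) = ((9311 - 1*(-6906)) + (-4 + (-3)² + 187*(-3)))/(-14617 + 44633) = ((9311 + 6906) + (-4 + 9 - 561))/30016 = (16217 - 556)*(1/30016) = 15661*(1/30016) = 15661/30016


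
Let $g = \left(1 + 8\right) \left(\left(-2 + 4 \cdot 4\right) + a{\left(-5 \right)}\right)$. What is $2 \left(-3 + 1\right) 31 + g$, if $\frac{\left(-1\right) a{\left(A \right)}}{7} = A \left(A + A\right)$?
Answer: $-3148$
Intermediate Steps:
$a{\left(A \right)} = - 14 A^{2}$ ($a{\left(A \right)} = - 7 A \left(A + A\right) = - 7 A 2 A = - 7 \cdot 2 A^{2} = - 14 A^{2}$)
$g = -3024$ ($g = \left(1 + 8\right) \left(\left(-2 + 4 \cdot 4\right) - 14 \left(-5\right)^{2}\right) = 9 \left(\left(-2 + 16\right) - 350\right) = 9 \left(14 - 350\right) = 9 \left(-336\right) = -3024$)
$2 \left(-3 + 1\right) 31 + g = 2 \left(-3 + 1\right) 31 - 3024 = 2 \left(-2\right) 31 - 3024 = \left(-4\right) 31 - 3024 = -124 - 3024 = -3148$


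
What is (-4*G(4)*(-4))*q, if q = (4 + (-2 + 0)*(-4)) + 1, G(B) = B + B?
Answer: 1664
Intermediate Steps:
G(B) = 2*B
q = 13 (q = (4 - 2*(-4)) + 1 = (4 + 8) + 1 = 12 + 1 = 13)
(-4*G(4)*(-4))*q = -4*2*4*(-4)*13 = -32*(-4)*13 = -4*(-32)*13 = 128*13 = 1664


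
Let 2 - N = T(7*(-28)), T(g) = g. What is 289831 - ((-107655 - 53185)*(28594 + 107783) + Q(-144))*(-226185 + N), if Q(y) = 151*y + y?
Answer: -4957001922396785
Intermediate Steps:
Q(y) = 152*y
N = 198 (N = 2 - 7*(-28) = 2 - 1*(-196) = 2 + 196 = 198)
289831 - ((-107655 - 53185)*(28594 + 107783) + Q(-144))*(-226185 + N) = 289831 - ((-107655 - 53185)*(28594 + 107783) + 152*(-144))*(-226185 + 198) = 289831 - (-160840*136377 - 21888)*(-225987) = 289831 - (-21934876680 - 21888)*(-225987) = 289831 - (-21934898568)*(-225987) = 289831 - 1*4957001922686616 = 289831 - 4957001922686616 = -4957001922396785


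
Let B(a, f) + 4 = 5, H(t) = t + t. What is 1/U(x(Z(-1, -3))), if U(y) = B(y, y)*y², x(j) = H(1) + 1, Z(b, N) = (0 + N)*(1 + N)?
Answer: ⅑ ≈ 0.11111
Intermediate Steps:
H(t) = 2*t
B(a, f) = 1 (B(a, f) = -4 + 5 = 1)
Z(b, N) = N*(1 + N)
x(j) = 3 (x(j) = 2*1 + 1 = 2 + 1 = 3)
U(y) = y² (U(y) = 1*y² = y²)
1/U(x(Z(-1, -3))) = 1/(3²) = 1/9 = ⅑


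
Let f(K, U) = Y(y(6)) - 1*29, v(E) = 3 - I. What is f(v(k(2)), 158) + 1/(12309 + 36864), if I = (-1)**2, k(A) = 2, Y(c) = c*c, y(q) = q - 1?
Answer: -196691/49173 ≈ -4.0000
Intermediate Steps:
y(q) = -1 + q
Y(c) = c**2
I = 1
v(E) = 2 (v(E) = 3 - 1*1 = 3 - 1 = 2)
f(K, U) = -4 (f(K, U) = (-1 + 6)**2 - 1*29 = 5**2 - 29 = 25 - 29 = -4)
f(v(k(2)), 158) + 1/(12309 + 36864) = -4 + 1/(12309 + 36864) = -4 + 1/49173 = -196691/49173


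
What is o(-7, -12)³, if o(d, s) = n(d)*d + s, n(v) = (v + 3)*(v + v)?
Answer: -65939264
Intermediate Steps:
n(v) = 2*v*(3 + v) (n(v) = (3 + v)*(2*v) = 2*v*(3 + v))
o(d, s) = s + 2*d²*(3 + d) (o(d, s) = (2*d*(3 + d))*d + s = 2*d²*(3 + d) + s = s + 2*d²*(3 + d))
o(-7, -12)³ = (-12 + 2*(-7)²*(3 - 7))³ = (-12 + 2*49*(-4))³ = (-12 - 392)³ = (-404)³ = -65939264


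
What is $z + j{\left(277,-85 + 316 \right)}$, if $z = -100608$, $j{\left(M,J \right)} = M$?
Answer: $-100331$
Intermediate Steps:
$z + j{\left(277,-85 + 316 \right)} = -100608 + 277 = -100331$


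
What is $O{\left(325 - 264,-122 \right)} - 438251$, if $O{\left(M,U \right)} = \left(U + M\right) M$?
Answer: $-441972$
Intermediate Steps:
$O{\left(M,U \right)} = M \left(M + U\right)$ ($O{\left(M,U \right)} = \left(M + U\right) M = M \left(M + U\right)$)
$O{\left(325 - 264,-122 \right)} - 438251 = \left(325 - 264\right) \left(\left(325 - 264\right) - 122\right) - 438251 = 61 \left(61 - 122\right) - 438251 = 61 \left(-61\right) - 438251 = -3721 - 438251 = -441972$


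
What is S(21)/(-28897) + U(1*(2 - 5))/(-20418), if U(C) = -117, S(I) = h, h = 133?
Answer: 221785/196672982 ≈ 0.0011277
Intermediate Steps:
S(I) = 133
S(21)/(-28897) + U(1*(2 - 5))/(-20418) = 133/(-28897) - 117/(-20418) = 133*(-1/28897) - 117*(-1/20418) = -133/28897 + 39/6806 = 221785/196672982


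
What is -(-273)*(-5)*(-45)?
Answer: 61425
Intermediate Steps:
-(-273)*(-5)*(-45) = -39*35*(-45) = -1365*(-45) = 61425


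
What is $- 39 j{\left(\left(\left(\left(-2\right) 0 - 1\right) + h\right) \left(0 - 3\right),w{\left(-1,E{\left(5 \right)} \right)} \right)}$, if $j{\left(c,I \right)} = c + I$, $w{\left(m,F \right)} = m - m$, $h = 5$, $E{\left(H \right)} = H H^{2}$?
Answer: $468$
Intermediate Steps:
$E{\left(H \right)} = H^{3}$
$w{\left(m,F \right)} = 0$
$j{\left(c,I \right)} = I + c$
$- 39 j{\left(\left(\left(\left(-2\right) 0 - 1\right) + h\right) \left(0 - 3\right),w{\left(-1,E{\left(5 \right)} \right)} \right)} = - 39 \left(0 + \left(\left(\left(-2\right) 0 - 1\right) + 5\right) \left(0 - 3\right)\right) = - 39 \left(0 + \left(\left(0 - 1\right) + 5\right) \left(-3\right)\right) = - 39 \left(0 + \left(-1 + 5\right) \left(-3\right)\right) = - 39 \left(0 + 4 \left(-3\right)\right) = - 39 \left(0 - 12\right) = \left(-39\right) \left(-12\right) = 468$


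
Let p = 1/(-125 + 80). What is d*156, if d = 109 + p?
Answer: 255008/15 ≈ 17001.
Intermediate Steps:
p = -1/45 (p = 1/(-45) = -1/45 ≈ -0.022222)
d = 4904/45 (d = 109 - 1/45 = 4904/45 ≈ 108.98)
d*156 = (4904/45)*156 = 255008/15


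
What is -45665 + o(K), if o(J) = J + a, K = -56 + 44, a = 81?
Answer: -45596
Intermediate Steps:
K = -12
o(J) = 81 + J (o(J) = J + 81 = 81 + J)
-45665 + o(K) = -45665 + (81 - 12) = -45665 + 69 = -45596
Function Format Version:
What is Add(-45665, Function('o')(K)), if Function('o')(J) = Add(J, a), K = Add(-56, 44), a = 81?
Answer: -45596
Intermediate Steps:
K = -12
Function('o')(J) = Add(81, J) (Function('o')(J) = Add(J, 81) = Add(81, J))
Add(-45665, Function('o')(K)) = Add(-45665, Add(81, -12)) = Add(-45665, 69) = -45596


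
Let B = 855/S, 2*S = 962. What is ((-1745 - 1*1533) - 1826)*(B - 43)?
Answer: 101202112/481 ≈ 2.1040e+5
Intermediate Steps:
S = 481 (S = (½)*962 = 481)
B = 855/481 ≈ 1.7775
((-1745 - 1*1533) - 1826)*(B - 43) = ((-1745 - 1*1533) - 1826)*(855/481 - 43) = ((-1745 - 1533) - 1826)*(-19828/481) = (-3278 - 1826)*(-19828/481) = -5104*(-19828/481) = 101202112/481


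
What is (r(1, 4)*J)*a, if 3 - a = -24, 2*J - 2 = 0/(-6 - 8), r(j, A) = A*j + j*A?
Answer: 216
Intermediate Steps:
r(j, A) = 2*A*j (r(j, A) = A*j + A*j = 2*A*j)
J = 1 (J = 1 + (0/(-6 - 8))/2 = 1 + (0/(-14))/2 = 1 + (0*(-1/14))/2 = 1 + (½)*0 = 1 + 0 = 1)
a = 27 (a = 3 - 1*(-24) = 3 + 24 = 27)
(r(1, 4)*J)*a = ((2*4*1)*1)*27 = (8*1)*27 = 8*27 = 216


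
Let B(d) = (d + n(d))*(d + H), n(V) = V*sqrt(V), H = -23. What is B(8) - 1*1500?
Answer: -1620 - 240*sqrt(2) ≈ -1959.4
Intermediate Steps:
n(V) = V**(3/2)
B(d) = (-23 + d)*(d + d**(3/2)) (B(d) = (d + d**(3/2))*(d - 23) = (d + d**(3/2))*(-23 + d) = (-23 + d)*(d + d**(3/2)))
B(8) - 1*1500 = (8**2 + 8**(5/2) - 23*8 - 368*sqrt(2)) - 1*1500 = (64 + 128*sqrt(2) - 184 - 368*sqrt(2)) - 1500 = (-120 - 240*sqrt(2)) - 1500 = -1620 - 240*sqrt(2)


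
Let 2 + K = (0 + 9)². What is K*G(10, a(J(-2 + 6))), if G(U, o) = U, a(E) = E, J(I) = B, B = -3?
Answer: 790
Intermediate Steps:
J(I) = -3
K = 79 (K = -2 + (0 + 9)² = -2 + 9² = -2 + 81 = 79)
K*G(10, a(J(-2 + 6))) = 79*10 = 790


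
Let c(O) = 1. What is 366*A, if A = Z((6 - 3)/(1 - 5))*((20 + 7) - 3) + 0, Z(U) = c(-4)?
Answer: 8784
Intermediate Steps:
Z(U) = 1
A = 24 (A = 1*((20 + 7) - 3) + 0 = 1*(27 - 3) + 0 = 1*24 + 0 = 24 + 0 = 24)
366*A = 366*24 = 8784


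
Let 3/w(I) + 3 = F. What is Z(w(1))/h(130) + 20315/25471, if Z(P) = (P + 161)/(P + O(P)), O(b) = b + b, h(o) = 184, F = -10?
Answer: -9796375/21089988 ≈ -0.46450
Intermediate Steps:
w(I) = -3/13 (w(I) = 3/(-3 - 10) = 3/(-13) = 3*(-1/13) = -3/13)
O(b) = 2*b
Z(P) = (161 + P)/(3*P) (Z(P) = (P + 161)/(P + 2*P) = (161 + P)/((3*P)) = (161 + P)*(1/(3*P)) = (161 + P)/(3*P))
Z(w(1))/h(130) + 20315/25471 = ((161 - 3/13)/(3*(-3/13)))/184 + 20315/25471 = ((1/3)*(-13/3)*(2090/13))*(1/184) + 20315*(1/25471) = -2090/9*1/184 + 20315/25471 = -1045/828 + 20315/25471 = -9796375/21089988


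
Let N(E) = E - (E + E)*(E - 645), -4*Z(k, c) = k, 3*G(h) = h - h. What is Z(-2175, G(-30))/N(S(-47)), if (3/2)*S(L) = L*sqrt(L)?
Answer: 19575*sqrt(47)/(17672*(-3873*I + 188*sqrt(47))) ≈ 0.00058744 + 0.0017652*I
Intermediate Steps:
G(h) = 0 (G(h) = (h - h)/3 = (1/3)*0 = 0)
S(L) = 2*L**(3/2)/3 (S(L) = 2*(L*sqrt(L))/3 = 2*L**(3/2)/3)
Z(k, c) = -k/4
N(E) = E - 2*E*(-645 + E)
Z(-2175, G(-30))/N(S(-47)) = (-1/4*(-2175))/(((2*(-47)**(3/2)/3)*(1291 - 4*(-47)**(3/2)/3))) = 2175/(4*(((2*(-47*I*sqrt(47))/3)*(1291 - 4*(-47*I*sqrt(47))/3)))) = 2175/(4*(((-94*I*sqrt(47)/3)*(1291 - (-188)*I*sqrt(47)/3)))) = 2175/(4*(((-94*I*sqrt(47)/3)*(1291 + 188*I*sqrt(47)/3)))) = 2175/(4*((-94*I*sqrt(47)*(1291 + 188*I*sqrt(47)/3)/3))) = 2175*(3*I*sqrt(47)/(4418*(1291 + 188*I*sqrt(47)/3)))/4 = 6525*I*sqrt(47)/(17672*(1291 + 188*I*sqrt(47)/3))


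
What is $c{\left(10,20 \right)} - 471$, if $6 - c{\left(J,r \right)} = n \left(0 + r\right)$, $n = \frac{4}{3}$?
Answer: $- \frac{1475}{3} \approx -491.67$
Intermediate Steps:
$n = \frac{4}{3}$ ($n = 4 \cdot \frac{1}{3} = \frac{4}{3} \approx 1.3333$)
$c{\left(J,r \right)} = 6 - \frac{4 r}{3}$ ($c{\left(J,r \right)} = 6 - \frac{4 \left(0 + r\right)}{3} = 6 - \frac{4 r}{3}$)
$c{\left(10,20 \right)} - 471 = \left(6 - \frac{80}{3}\right) - 471 = - \frac{62}{3} - 471 = - \frac{1475}{3}$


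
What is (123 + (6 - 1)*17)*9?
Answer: 1872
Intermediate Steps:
(123 + (6 - 1)*17)*9 = (123 + 5*17)*9 = (123 + 85)*9 = 208*9 = 1872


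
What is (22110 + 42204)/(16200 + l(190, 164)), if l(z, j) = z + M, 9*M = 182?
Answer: 289413/73846 ≈ 3.9191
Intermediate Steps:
M = 182/9 (M = (1/9)*182 = 182/9 ≈ 20.222)
l(z, j) = 182/9 + z (l(z, j) = z + 182/9 = 182/9 + z)
(22110 + 42204)/(16200 + l(190, 164)) = (22110 + 42204)/(16200 + (182/9 + 190)) = 64314/(16200 + 1892/9) = 64314/(147692/9) = 64314*(9/147692) = 289413/73846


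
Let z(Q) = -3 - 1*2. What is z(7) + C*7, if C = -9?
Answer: -68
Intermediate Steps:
z(Q) = -5 (z(Q) = -3 - 2 = -5)
z(7) + C*7 = -5 - 9*7 = -5 - 63 = -68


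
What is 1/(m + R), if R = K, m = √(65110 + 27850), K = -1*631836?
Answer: -157959/99804159484 - √5810/99804159484 ≈ -1.5835e-6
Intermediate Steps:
K = -631836
m = 4*√5810 (m = √92960 = 4*√5810 ≈ 304.89)
R = -631836
1/(m + R) = 1/(4*√5810 - 631836) = 1/(-631836 + 4*√5810)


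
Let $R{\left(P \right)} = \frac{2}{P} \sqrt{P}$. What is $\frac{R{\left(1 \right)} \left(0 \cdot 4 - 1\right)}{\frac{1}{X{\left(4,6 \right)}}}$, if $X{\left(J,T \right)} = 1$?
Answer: $-2$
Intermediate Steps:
$R{\left(P \right)} = \frac{2}{\sqrt{P}}$
$\frac{R{\left(1 \right)} \left(0 \cdot 4 - 1\right)}{\frac{1}{X{\left(4,6 \right)}}} = \frac{2 \frac{1}{\sqrt{1}} \left(0 \cdot 4 - 1\right)}{1^{-1}} = \frac{2 \cdot 1 \left(0 - 1\right)}{1} = 2 \left(-1\right) 1 = \left(-2\right) 1 = -2$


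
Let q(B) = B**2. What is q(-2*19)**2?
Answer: 2085136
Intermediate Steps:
q(-2*19)**2 = ((-2*19)**2)**2 = ((-38)**2)**2 = 1444**2 = 2085136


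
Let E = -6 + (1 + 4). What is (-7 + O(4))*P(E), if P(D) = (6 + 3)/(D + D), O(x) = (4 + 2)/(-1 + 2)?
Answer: 9/2 ≈ 4.5000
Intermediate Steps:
O(x) = 6 (O(x) = 6/1 = 6*1 = 6)
E = -1 (E = -6 + 5 = -1)
P(D) = 9/(2*D) (P(D) = 9/((2*D)) = 9*(1/(2*D)) = 9/(2*D))
(-7 + O(4))*P(E) = (-7 + 6)*((9/2)/(-1)) = -9*(-1)/2 = -1*(-9/2) = 9/2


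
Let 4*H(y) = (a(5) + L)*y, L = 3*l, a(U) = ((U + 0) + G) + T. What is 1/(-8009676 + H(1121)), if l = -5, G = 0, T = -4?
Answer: -2/16027199 ≈ -1.2479e-7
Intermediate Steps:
a(U) = -4 + U (a(U) = ((U + 0) + 0) - 4 = (U + 0) - 4 = U - 4 = -4 + U)
L = -15 (L = 3*(-5) = -15)
H(y) = -7*y/2 (H(y) = (((-4 + 5) - 15)*y)/4 = ((1 - 15)*y)/4 = (-14*y)/4 = -7*y/2)
1/(-8009676 + H(1121)) = 1/(-8009676 - 7/2*1121) = 1/(-8009676 - 7847/2) = 1/(-16027199/2) = -2/16027199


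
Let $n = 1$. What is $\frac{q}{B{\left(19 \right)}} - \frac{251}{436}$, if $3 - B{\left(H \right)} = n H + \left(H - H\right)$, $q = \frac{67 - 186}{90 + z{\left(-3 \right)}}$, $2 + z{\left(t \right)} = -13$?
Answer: $- \frac{62329}{130800} \approx -0.47652$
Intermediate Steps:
$z{\left(t \right)} = -15$ ($z{\left(t \right)} = -2 - 13 = -15$)
$q = - \frac{119}{75}$ ($q = \frac{67 - 186}{90 - 15} = - \frac{119}{75} \approx -1.5867$)
$B{\left(H \right)} = 3 - H$ ($B{\left(H \right)} = 3 - \left(1 H + \left(H - H\right)\right) = 3 - \left(H + 0\right) = 3 - H$)
$\frac{q}{B{\left(19 \right)}} - \frac{251}{436} = - \frac{119}{75 \left(3 - 19\right)} - \frac{251}{436} = - \frac{119}{75 \left(-16\right)} - \frac{251}{436} = \left(- \frac{119}{75}\right) \left(- \frac{1}{16}\right) - \frac{251}{436} = \frac{119}{1200} - \frac{251}{436} = - \frac{62329}{130800}$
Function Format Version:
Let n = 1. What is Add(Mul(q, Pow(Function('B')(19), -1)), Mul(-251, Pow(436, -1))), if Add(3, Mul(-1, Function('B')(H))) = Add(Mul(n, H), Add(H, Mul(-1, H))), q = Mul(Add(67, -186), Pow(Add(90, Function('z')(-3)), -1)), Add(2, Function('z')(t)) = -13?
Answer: Rational(-62329, 130800) ≈ -0.47652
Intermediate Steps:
Function('z')(t) = -15 (Function('z')(t) = Add(-2, -13) = -15)
q = Rational(-119, 75) (q = Mul(Add(67, -186), Pow(Add(90, -15), -1)) = Mul(-119, Pow(75, -1)) = Mul(-119, Rational(1, 75)) = Rational(-119, 75) ≈ -1.5867)
Function('B')(H) = Add(3, Mul(-1, H)) (Function('B')(H) = Add(3, Mul(-1, Add(Mul(1, H), Add(H, Mul(-1, H))))) = Add(3, Mul(-1, Add(H, 0))) = Add(3, Mul(-1, H)))
Add(Mul(q, Pow(Function('B')(19), -1)), Mul(-251, Pow(436, -1))) = Add(Mul(Rational(-119, 75), Pow(Add(3, Mul(-1, 19)), -1)), Mul(-251, Pow(436, -1))) = Add(Mul(Rational(-119, 75), Pow(Add(3, -19), -1)), Mul(-251, Rational(1, 436))) = Add(Mul(Rational(-119, 75), Pow(-16, -1)), Rational(-251, 436)) = Add(Mul(Rational(-119, 75), Rational(-1, 16)), Rational(-251, 436)) = Add(Rational(119, 1200), Rational(-251, 436)) = Rational(-62329, 130800)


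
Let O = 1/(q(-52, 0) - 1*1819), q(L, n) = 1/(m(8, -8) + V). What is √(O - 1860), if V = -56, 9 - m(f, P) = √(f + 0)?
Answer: √(-318037774 - 13533364*√2)/(2*√(42747 + 1819*√2)) ≈ 43.128*I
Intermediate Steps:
m(f, P) = 9 - √f (m(f, P) = 9 - √(f + 0) = 9 - √f)
q(L, n) = 1/(-47 - 2*√2) (q(L, n) = 1/((9 - √8) - 56) = 1/((9 - 2*√2) - 56) = 1/(-47 - 2*√2))
O = 1/(-4003666/2201 + 2*√2/2201) (O = 1/((-47/2201 + 2*√2/2201) - 1*1819) = 1/((-47/2201 + 2*√2/2201) - 1819) = 1/(-4003666/2201 + 2*√2/2201) ≈ -0.00054975)
√(O - 1860) = √((-2001833/3641376974 - √2/3641376974) - 1860) = √(-6772963173473/3641376974 - √2/3641376974)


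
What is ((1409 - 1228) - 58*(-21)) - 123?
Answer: 1276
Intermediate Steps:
((1409 - 1228) - 58*(-21)) - 123 = (181 + 1218) - 123 = 1399 - 123 = 1276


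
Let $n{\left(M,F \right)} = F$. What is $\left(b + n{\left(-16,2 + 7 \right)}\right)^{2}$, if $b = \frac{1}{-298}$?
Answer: $\frac{7187761}{88804} \approx 80.94$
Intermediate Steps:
$b = - \frac{1}{298} \approx -0.0033557$
$\left(b + n{\left(-16,2 + 7 \right)}\right)^{2} = \left(- \frac{1}{298} + \left(2 + 7\right)\right)^{2} = \left(- \frac{1}{298} + 9\right)^{2} = \left(\frac{2681}{298}\right)^{2} = \frac{7187761}{88804}$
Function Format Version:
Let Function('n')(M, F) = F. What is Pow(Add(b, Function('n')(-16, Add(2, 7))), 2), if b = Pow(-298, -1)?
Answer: Rational(7187761, 88804) ≈ 80.940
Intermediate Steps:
b = Rational(-1, 298) ≈ -0.0033557
Pow(Add(b, Function('n')(-16, Add(2, 7))), 2) = Pow(Add(Rational(-1, 298), Add(2, 7)), 2) = Pow(Add(Rational(-1, 298), 9), 2) = Pow(Rational(2681, 298), 2) = Rational(7187761, 88804)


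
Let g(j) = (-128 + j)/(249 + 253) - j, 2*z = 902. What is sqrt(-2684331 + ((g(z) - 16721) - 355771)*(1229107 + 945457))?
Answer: I*sqrt(51093162531421597)/251 ≈ 9.0055e+5*I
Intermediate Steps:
z = 451 (z = (1/2)*902 = 451)
g(j) = -64/251 - 501*j/502 (g(j) = (-128 + j)/502 - j = (-128 + j)*(1/502) - j = (-64/251 + j/502) - j = -64/251 - 501*j/502)
sqrt(-2684331 + ((g(z) - 16721) - 355771)*(1229107 + 945457)) = sqrt(-2684331 + (((-64/251 - 501/502*451) - 16721) - 355771)*(1229107 + 945457)) = sqrt(-2684331 + (((-64/251 - 225951/502) - 16721) - 355771)*2174564) = sqrt(-2684331 + ((-226079/502 - 16721) - 355771)*2174564) = sqrt(-2684331 + (-8620021/502 - 355771)*2174564) = sqrt(-2684331 - 187217063/502*2174564) = sqrt(-2684331 - 203557742692766/251) = sqrt(-203558416459847/251) = I*sqrt(51093162531421597)/251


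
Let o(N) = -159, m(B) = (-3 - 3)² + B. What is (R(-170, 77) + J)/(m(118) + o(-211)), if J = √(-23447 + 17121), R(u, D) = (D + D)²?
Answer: -23716/5 - I*√6326/5 ≈ -4743.2 - 15.907*I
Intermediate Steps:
m(B) = 36 + B (m(B) = (-6)² + B = 36 + B)
R(u, D) = 4*D² (R(u, D) = (2*D)² = 4*D²)
J = I*√6326 (J = √(-6326) = I*√6326 ≈ 79.536*I)
(R(-170, 77) + J)/(m(118) + o(-211)) = (4*77² + I*√6326)/((36 + 118) - 159) = (4*5929 + I*√6326)/(154 - 159) = (23716 + I*√6326)/(-5) = (23716 + I*√6326)*(-⅕) = -23716/5 - I*√6326/5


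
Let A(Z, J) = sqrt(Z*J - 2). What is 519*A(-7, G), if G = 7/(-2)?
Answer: 1557*sqrt(10)/2 ≈ 2461.8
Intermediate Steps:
G = -7/2 (G = 7*(-1/2) = -7/2 ≈ -3.5000)
A(Z, J) = sqrt(-2 + J*Z) (A(Z, J) = sqrt(J*Z - 2) = sqrt(-2 + J*Z))
519*A(-7, G) = 519*sqrt(-2 - 7/2*(-7)) = 519*sqrt(-2 + 49/2) = 519*sqrt(45/2) = 519*(3*sqrt(10)/2) = 1557*sqrt(10)/2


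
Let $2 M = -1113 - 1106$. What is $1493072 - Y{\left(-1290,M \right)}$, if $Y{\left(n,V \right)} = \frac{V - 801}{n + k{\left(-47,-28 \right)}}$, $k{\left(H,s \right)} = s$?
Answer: $\frac{3935733971}{2636} \approx 1.4931 \cdot 10^{6}$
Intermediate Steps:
$M = - \frac{2219}{2}$ ($M = \frac{-1113 - 1106}{2} = \frac{1}{2} \left(-2219\right) = - \frac{2219}{2} \approx -1109.5$)
$Y{\left(n,V \right)} = \frac{-801 + V}{-28 + n}$ ($Y{\left(n,V \right)} = \frac{V - 801}{n - 28} = \frac{-801 + V}{-28 + n}$)
$1493072 - Y{\left(-1290,M \right)} = 1493072 - \frac{-801 - \frac{2219}{2}}{-28 - 1290} = 1493072 - \frac{1}{-1318} \left(- \frac{3821}{2}\right) = 1493072 - \left(- \frac{1}{1318}\right) \left(- \frac{3821}{2}\right) = 1493072 - \frac{3821}{2636} = \frac{3935733971}{2636}$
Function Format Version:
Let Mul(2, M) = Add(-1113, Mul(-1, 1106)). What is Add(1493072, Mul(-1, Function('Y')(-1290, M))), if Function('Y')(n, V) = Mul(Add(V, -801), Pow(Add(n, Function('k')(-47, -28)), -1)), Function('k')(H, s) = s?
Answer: Rational(3935733971, 2636) ≈ 1.4931e+6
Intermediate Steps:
M = Rational(-2219, 2) (M = Mul(Rational(1, 2), Add(-1113, Mul(-1, 1106))) = Mul(Rational(1, 2), Add(-1113, -1106)) = Mul(Rational(1, 2), -2219) = Rational(-2219, 2) ≈ -1109.5)
Function('Y')(n, V) = Mul(Pow(Add(-28, n), -1), Add(-801, V)) (Function('Y')(n, V) = Mul(Add(V, -801), Pow(Add(n, -28), -1)) = Mul(Add(-801, V), Pow(Add(-28, n), -1)) = Mul(Pow(Add(-28, n), -1), Add(-801, V)))
Add(1493072, Mul(-1, Function('Y')(-1290, M))) = Add(1493072, Mul(-1, Mul(Pow(Add(-28, -1290), -1), Add(-801, Rational(-2219, 2))))) = Add(1493072, Mul(-1, Mul(Pow(-1318, -1), Rational(-3821, 2)))) = Add(1493072, Mul(-1, Mul(Rational(-1, 1318), Rational(-3821, 2)))) = Add(1493072, Mul(-1, Rational(3821, 2636))) = Add(1493072, Rational(-3821, 2636)) = Rational(3935733971, 2636)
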